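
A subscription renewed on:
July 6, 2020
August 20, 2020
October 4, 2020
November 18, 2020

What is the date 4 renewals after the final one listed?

May 17, 2021

Every event comes 45 days after the last (45, 45, 45).
November 18, 2020 + 45 days = January 2, 2021.
January 2, 2021 + 45 days = February 16, 2021.
February 16, 2021 + 45 days = April 2, 2021.
April 2, 2021 + 45 days = May 17, 2021.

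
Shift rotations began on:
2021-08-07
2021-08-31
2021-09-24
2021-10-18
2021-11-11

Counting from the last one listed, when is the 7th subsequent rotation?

2022-04-28

Every event comes 24 days after the last (24, 24, 24, 24).
2021-11-11 + 24 days = 2021-12-05.
2021-12-05 + 24 days = 2021-12-29.
2021-12-29 + 24 days = 2022-01-22.
2022-01-22 + 24 days = 2022-02-15.
2022-02-15 + 24 days = 2022-03-11.
2022-03-11 + 24 days = 2022-04-04.
2022-04-04 + 24 days = 2022-04-28.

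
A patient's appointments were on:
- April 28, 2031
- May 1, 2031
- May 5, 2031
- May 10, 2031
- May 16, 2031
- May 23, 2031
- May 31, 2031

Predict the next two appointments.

The spacing grows by 1 each time: 3, 4, 5, 6, 7, 8 days.
Next gap: 9 days. May 31, 2031 + 9 days = June 9, 2031.
Next gap: 10 days. June 9, 2031 + 10 days = June 19, 2031.

June 9, 2031; June 19, 2031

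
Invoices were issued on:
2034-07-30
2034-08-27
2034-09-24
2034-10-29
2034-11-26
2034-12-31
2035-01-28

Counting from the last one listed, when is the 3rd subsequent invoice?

2035-04-29

All Sundays; the gaps (28, 28, 35, 28, 35, 28) vary with month length.
This is the last Sunday of each month.
Last Sunday of February 2035: 2035-02-25.
Last Sunday of March 2035: 2035-03-25.
Last Sunday of April 2035: 2035-04-29.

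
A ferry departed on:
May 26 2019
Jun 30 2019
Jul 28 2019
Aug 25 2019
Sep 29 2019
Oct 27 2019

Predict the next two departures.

Nov 24 2019, Dec 29 2019

Every date is a Sunday; gaps 35, 28, 28, 35, 28 days.
Each is the last Sunday of its month (at least one falls on the 29th or later, ruling out '4th Sunday').
Last Sunday of November 2019: Nov 24 2019.
Last Sunday of December 2019: Dec 29 2019.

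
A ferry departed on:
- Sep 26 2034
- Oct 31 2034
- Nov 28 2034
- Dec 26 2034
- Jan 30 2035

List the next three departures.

Every date is a Tuesday; gaps 35, 28, 28, 35 days.
Each is the last Tuesday of its month (at least one falls on the 29th or later, ruling out '4th Tuesday').
February 2035 ends with Tuesday Feb 27 2035.
March 2035 ends with Tuesday Mar 27 2035.
Last Tuesday of April 2035: Apr 24 2035.

Feb 27 2035, Mar 27 2035, Apr 24 2035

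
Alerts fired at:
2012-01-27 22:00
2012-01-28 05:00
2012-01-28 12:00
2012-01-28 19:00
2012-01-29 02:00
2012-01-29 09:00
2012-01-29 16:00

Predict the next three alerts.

2012-01-29 23:00, 2012-01-30 06:00, 2012-01-30 13:00

The interval is a steady 7 hours (7, 7, 7, 7, 7, 7).
2012-01-29 16:00 + 7 h = 2012-01-29 23:00.
2012-01-29 23:00 + 7 h = 2012-01-30 06:00.
2012-01-30 06:00 + 7 h = 2012-01-30 13:00.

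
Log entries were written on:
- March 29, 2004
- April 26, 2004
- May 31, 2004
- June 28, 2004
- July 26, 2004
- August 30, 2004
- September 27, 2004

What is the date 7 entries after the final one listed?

April 25, 2005

All Mondays; the gaps (28, 35, 28, 28, 35, 28) vary with month length.
This is the last Monday of each month.
October 2004 ends with Monday October 25, 2004.
November 2004 ends with Monday November 29, 2004.
Last Monday of December 2004: December 27, 2004.
Last Monday of January 2005: January 31, 2005.
February 2005 ends with Monday February 28, 2005.
Last Monday of March 2005: March 28, 2005.
April 2005 ends with Monday April 25, 2005.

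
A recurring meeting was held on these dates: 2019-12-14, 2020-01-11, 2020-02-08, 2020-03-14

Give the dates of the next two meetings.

2020-04-11, 2020-05-09

These are Saturdays at 28- or 35-day spacing (28, 28, 35).
The pattern: 2nd Saturday of the month.
2nd Saturday of April 2020: 2020-04-11.
May 2020 — 2nd Saturday is 2020-05-09.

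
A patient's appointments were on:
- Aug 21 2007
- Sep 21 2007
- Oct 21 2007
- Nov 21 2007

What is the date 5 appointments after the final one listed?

Each date is the 21st; the gaps (31, 30, 31) track the month lengths.
The rule is the 21st of each month.
Next: December 2007 → Dec 21 2007.
January 2008: Jan 21 2008.
Next: February 2008 → Feb 21 2008.
Next: March 2008 → Mar 21 2008.
April 2008: Apr 21 2008.

Apr 21 2008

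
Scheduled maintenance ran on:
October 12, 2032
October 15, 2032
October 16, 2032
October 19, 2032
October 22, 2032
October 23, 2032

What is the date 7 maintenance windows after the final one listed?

November 9, 2032

Every event lands on a Tuesday or Friday or Saturday (gaps cycle 3, 1, 3, 3, 1).
So the schedule is: every Tuesday, Friday and Saturday.
The following Tuesday is October 26, 2032.
Next Friday: October 29, 2032.
The following Saturday is October 30, 2032.
The following Tuesday is November 2, 2032.
The following Friday is November 5, 2032.
Next Saturday: November 6, 2032.
Next Tuesday: November 9, 2032.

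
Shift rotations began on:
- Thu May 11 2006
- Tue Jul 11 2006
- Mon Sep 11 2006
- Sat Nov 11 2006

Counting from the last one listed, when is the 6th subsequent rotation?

Each date is the 11th; the gaps (61, 62, 61) track the month lengths.
The rule is the 11th of every 2 months.
January 2007: Thu Jan 11 2007.
Next: March 2007 → Sun Mar 11 2007.
Next: May 2007 → Fri May 11 2007.
July 2007: Wed Jul 11 2007.
September 2007: Tue Sep 11 2007.
November 2007: Sun Nov 11 2007.

Sun Nov 11 2007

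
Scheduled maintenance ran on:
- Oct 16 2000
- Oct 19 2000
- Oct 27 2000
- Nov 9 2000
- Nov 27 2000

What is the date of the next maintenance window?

Intervals are 3, 8, 13, 18 days — an arithmetic progression with common difference 5.
Next gap: 23 days. Nov 27 2000 + 23 days = Dec 20 2000.

Dec 20 2000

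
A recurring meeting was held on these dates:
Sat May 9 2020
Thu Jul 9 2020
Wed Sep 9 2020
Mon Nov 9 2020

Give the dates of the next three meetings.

Sat Jan 9 2021, Tue Mar 9 2021, Sun May 9 2021

Gaps: 61, 62, 61 days — not constant. Every event is on the 9th of the month.
Pattern: the 9th of every 2 months.
Next: January 2021 → Sat Jan 9 2021.
March 2021: Tue Mar 9 2021.
Next: May 2021 → Sun May 9 2021.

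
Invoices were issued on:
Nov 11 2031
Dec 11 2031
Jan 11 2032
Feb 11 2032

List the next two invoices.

Mar 11 2032, Apr 11 2032

Gaps: 30, 31, 31 days — not constant. Every event is on the 11th of the month.
Pattern: the 11th of each month.
Next: March 2032 → Mar 11 2032.
April 2032: Apr 11 2032.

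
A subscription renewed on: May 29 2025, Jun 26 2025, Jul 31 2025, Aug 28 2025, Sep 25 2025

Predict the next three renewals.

Oct 30 2025, Nov 27 2025, Dec 25 2025

Every date is a Thursday; gaps 28, 35, 28, 28 days.
Each is the last Thursday of its month (at least one falls on the 29th or later, ruling out '4th Thursday').
October 2025 ends with Thursday Oct 30 2025.
Last Thursday of November 2025: Nov 27 2025.
Last Thursday of December 2025: Dec 25 2025.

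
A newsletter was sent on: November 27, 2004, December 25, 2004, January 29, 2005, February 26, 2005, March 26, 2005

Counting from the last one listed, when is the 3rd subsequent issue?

Every date is a Saturday; gaps 28, 35, 28, 28 days.
Each is the last Saturday of its month (at least one falls on the 29th or later, ruling out '4th Saturday').
April 2005 ends with Saturday April 30, 2005.
Last Saturday of May 2005: May 28, 2005.
Last Saturday of June 2005: June 25, 2005.

June 25, 2005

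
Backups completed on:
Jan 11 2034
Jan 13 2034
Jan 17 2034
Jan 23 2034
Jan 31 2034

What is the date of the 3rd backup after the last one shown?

Mar 8 2034

The spacing grows by 2 each time: 2, 4, 6, 8 days.
Next gap: 10 days. Jan 31 2034 + 10 days = Feb 10 2034.
Next gap: 12 days. Feb 10 2034 + 12 days = Feb 22 2034.
Next gap: 14 days. Feb 22 2034 + 14 days = Mar 8 2034.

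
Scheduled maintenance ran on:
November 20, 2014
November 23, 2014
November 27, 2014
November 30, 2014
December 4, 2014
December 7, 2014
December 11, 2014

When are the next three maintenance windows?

December 14, 2014; December 18, 2014; December 21, 2014

The gap pattern 3, 4, 3, 4, 3, 4 repeats every 2 events.
These are the Thursdays and Sundays of each week.
The following Sunday is December 14, 2014.
The following Thursday is December 18, 2014.
Next Sunday: December 21, 2014.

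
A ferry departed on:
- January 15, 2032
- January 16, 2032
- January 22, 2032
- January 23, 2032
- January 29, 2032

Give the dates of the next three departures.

The gap pattern 1, 6, 1, 6 repeats every 2 events.
These are the Thursdays and Fridays of each week.
The following Friday is January 30, 2032.
Next Thursday: February 5, 2032.
Next Friday: February 6, 2032.

January 30, 2032; February 5, 2032; February 6, 2032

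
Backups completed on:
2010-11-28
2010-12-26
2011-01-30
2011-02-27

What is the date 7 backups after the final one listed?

These are Sundays with 28, 35, 28-day gaps.
Each is the final Sunday of its month — 2011-01-30 is past the 28th, so '4th Sunday' doesn't fit.
March 2011 ends with Sunday 2011-03-27.
April 2011 ends with Sunday 2011-04-24.
Last Sunday of May 2011: 2011-05-29.
June 2011 ends with Sunday 2011-06-26.
Last Sunday of July 2011: 2011-07-31.
August 2011 ends with Sunday 2011-08-28.
September 2011 ends with Sunday 2011-09-25.

2011-09-25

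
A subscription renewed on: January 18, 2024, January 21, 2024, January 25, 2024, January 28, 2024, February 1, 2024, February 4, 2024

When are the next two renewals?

Every event lands on a Thursday or Sunday (gaps cycle 3, 4, 3, 4, 3).
So the schedule is: every Thursday and Sunday.
The following Thursday is February 8, 2024.
Next Sunday: February 11, 2024.

February 8, 2024; February 11, 2024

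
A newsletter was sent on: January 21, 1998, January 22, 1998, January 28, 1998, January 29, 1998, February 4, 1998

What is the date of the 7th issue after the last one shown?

February 26, 1998

Gaps: 1, 6, 1, 6 days — not constant, but cyclic with period 2.
The events fall on every Wednesday and Thursday.
The following Thursday is February 5, 1998.
Next Wednesday: February 11, 1998.
Next Thursday: February 12, 1998.
Next Wednesday: February 18, 1998.
The following Thursday is February 19, 1998.
The following Wednesday is February 25, 1998.
The following Thursday is February 26, 1998.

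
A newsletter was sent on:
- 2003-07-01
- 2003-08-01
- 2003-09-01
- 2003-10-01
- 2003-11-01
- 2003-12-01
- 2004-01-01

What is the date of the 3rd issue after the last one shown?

2004-04-01

Gaps: 31, 31, 30, 31, 30, 31 days — not constant. Every event is on the 1st of the month.
Pattern: the 1st of each month.
February 2004: 2004-02-01.
Next: March 2004 → 2004-03-01.
Next: April 2004 → 2004-04-01.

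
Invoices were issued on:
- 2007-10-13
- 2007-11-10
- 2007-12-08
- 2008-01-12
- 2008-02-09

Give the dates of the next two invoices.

Gaps: 28, 28, 35, 28 days — a mix of 28 and 35. Every date is a Saturday.
Each is the 2nd Saturday of its month.
March 2008 — 2nd Saturday is 2008-03-08.
2nd Saturday of April 2008: 2008-04-12.

2008-03-08, 2008-04-12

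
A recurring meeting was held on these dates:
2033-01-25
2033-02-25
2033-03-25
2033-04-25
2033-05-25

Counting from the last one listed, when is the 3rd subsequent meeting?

2033-08-25

The day-of-month is always 25 (31, 28, 31, 30 days between events).
So this recurs on the 25th of each month.
Next: June 2033 → 2033-06-25.
Next: July 2033 → 2033-07-25.
August 2033: 2033-08-25.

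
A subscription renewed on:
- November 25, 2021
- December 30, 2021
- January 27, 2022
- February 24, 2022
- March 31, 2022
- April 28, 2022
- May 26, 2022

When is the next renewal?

All Thursdays; the gaps (35, 28, 28, 35, 28, 28) vary with month length.
This is the last Thursday of each month.
June 2022 ends with Thursday June 30, 2022.

June 30, 2022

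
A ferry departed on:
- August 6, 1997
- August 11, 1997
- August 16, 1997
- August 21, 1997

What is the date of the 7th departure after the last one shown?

The spacing is 5, 5, 5 days — always 5 days.
August 21, 1997 + 5 days = August 26, 1997.
August 26, 1997 + 5 days = August 31, 1997.
August 31, 1997 + 5 days = September 5, 1997.
September 5, 1997 + 5 days = September 10, 1997.
September 10, 1997 + 5 days = September 15, 1997.
September 15, 1997 + 5 days = September 20, 1997.
September 20, 1997 + 5 days = September 25, 1997.

September 25, 1997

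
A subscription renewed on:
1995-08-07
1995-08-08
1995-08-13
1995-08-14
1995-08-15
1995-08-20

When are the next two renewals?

Every event lands on a Monday or Tuesday or Sunday (gaps cycle 1, 5, 1, 1, 5).
So the schedule is: every Monday, Tuesday and Sunday.
The following Monday is 1995-08-21.
Next Tuesday: 1995-08-22.

1995-08-21, 1995-08-22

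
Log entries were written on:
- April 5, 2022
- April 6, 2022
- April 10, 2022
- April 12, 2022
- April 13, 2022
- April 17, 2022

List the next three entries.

Every event lands on a Tuesday or Wednesday or Sunday (gaps cycle 1, 4, 2, 1, 4).
So the schedule is: every Tuesday, Wednesday and Sunday.
Next Tuesday: April 19, 2022.
The following Wednesday is April 20, 2022.
Next Sunday: April 24, 2022.

April 19, 2022; April 20, 2022; April 24, 2022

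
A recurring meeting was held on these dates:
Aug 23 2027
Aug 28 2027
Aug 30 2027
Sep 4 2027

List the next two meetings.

The gap pattern 5, 2, 5 repeats every 2 events.
These are the Mondays and Saturdays of each week.
The following Monday is Sep 6 2027.
The following Saturday is Sep 11 2027.

Sep 6 2027, Sep 11 2027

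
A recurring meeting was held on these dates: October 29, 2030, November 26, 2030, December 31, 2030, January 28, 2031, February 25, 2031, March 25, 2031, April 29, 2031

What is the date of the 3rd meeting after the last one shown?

July 29, 2031

All Tuesdays; the gaps (28, 35, 28, 28, 28, 35) vary with month length.
This is the last Tuesday of each month.
Last Tuesday of May 2031: May 27, 2031.
Last Tuesday of June 2031: June 24, 2031.
July 2031 ends with Tuesday July 29, 2031.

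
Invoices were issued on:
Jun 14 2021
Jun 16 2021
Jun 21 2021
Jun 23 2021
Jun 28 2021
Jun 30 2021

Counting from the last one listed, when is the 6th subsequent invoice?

Jul 21 2021

Gaps: 2, 5, 2, 5, 2 days — not constant, but cyclic with period 2.
The events fall on every Monday and Wednesday.
Next Monday: Jul 5 2021.
The following Wednesday is Jul 7 2021.
Next Monday: Jul 12 2021.
The following Wednesday is Jul 14 2021.
The following Monday is Jul 19 2021.
Next Wednesday: Jul 21 2021.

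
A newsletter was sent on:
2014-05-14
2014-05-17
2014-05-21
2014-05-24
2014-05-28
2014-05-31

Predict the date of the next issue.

2014-06-04

Gaps: 3, 4, 3, 4, 3 days — not constant, but cyclic with period 2.
The events fall on every Wednesday and Saturday.
The following Wednesday is 2014-06-04.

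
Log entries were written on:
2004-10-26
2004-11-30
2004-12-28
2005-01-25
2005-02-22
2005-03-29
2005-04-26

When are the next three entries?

2005-05-31, 2005-06-28, 2005-07-26

Every date is a Tuesday; gaps 35, 28, 28, 28, 35, 28 days.
Each is the last Tuesday of its month (at least one falls on the 29th or later, ruling out '4th Tuesday').
Last Tuesday of May 2005: 2005-05-31.
Last Tuesday of June 2005: 2005-06-28.
July 2005 ends with Tuesday 2005-07-26.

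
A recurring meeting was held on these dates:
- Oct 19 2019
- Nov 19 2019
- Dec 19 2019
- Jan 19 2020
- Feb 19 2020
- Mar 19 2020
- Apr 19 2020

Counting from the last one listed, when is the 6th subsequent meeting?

Oct 19 2020

Gaps: 31, 30, 31, 31, 29, 31 days — not constant. Every event is on the 19th of the month.
Pattern: the 19th of each month.
May 2020: May 19 2020.
Next: June 2020 → Jun 19 2020.
July 2020: Jul 19 2020.
August 2020: Aug 19 2020.
September 2020: Sep 19 2020.
Next: October 2020 → Oct 19 2020.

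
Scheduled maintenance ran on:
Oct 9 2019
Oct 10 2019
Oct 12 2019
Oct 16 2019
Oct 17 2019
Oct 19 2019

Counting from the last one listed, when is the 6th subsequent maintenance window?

Nov 2 2019

The gap pattern 1, 2, 4, 1, 2 repeats every 3 events.
These are the Wednesdays, Thursdays and Saturdays of each week.
The following Wednesday is Oct 23 2019.
The following Thursday is Oct 24 2019.
Next Saturday: Oct 26 2019.
Next Wednesday: Oct 30 2019.
Next Thursday: Oct 31 2019.
The following Saturday is Nov 2 2019.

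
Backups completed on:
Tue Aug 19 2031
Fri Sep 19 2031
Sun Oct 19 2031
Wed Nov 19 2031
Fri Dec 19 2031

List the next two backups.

The day-of-month is always 19 (31, 30, 31, 30 days between events).
So this recurs on the 19th of each month.
January 2032: Mon Jan 19 2032.
February 2032: Thu Feb 19 2032.

Mon Jan 19 2032, Thu Feb 19 2032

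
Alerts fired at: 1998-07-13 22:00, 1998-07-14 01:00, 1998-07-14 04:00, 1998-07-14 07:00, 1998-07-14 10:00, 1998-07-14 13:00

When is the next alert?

1998-07-14 16:00

Spacing: 3, 3, 3, 3, 3 h — constant 3 h.
1998-07-14 13:00 + 3 h = 1998-07-14 16:00.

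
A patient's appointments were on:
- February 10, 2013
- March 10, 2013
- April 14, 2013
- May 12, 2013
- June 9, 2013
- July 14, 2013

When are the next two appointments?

August 11, 2013; September 8, 2013

All dates are Sundays, 28, 35, 28, 28, 35 days apart.
Specifically, the 2nd Sunday of each month.
2nd Sunday of August 2013: August 11, 2013.
2nd Sunday of September 2013: September 8, 2013.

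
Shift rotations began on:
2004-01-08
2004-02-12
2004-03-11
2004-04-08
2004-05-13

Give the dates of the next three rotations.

2004-06-10, 2004-07-08, 2004-08-12

All dates are Thursdays, 35, 28, 28, 35 days apart.
Specifically, the 2nd Thursday of each month.
June 2004 — 2nd Thursday is 2004-06-10.
July 2004 — 2nd Thursday is 2004-07-08.
August 2004 — 2nd Thursday is 2004-08-12.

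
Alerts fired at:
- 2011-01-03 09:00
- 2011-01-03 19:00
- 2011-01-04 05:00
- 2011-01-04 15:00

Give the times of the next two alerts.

2011-01-05 01:00, 2011-01-05 11:00

Gaps: 10, 10, 10 hours — each event is 10 hours after the previous one.
2011-01-04 15:00 + 10 h = 2011-01-05 01:00.
2011-01-05 01:00 + 10 h = 2011-01-05 11:00.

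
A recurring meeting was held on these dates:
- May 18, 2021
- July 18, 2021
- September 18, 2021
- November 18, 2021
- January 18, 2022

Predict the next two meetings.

The day-of-month is always 18 (61, 62, 61, 61 days between events).
So this recurs on the 18th of every 2 months.
Next: March 2022 → March 18, 2022.
May 2022: May 18, 2022.

March 18, 2022; May 18, 2022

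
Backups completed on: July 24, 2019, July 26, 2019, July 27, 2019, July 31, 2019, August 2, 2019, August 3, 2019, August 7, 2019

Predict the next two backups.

August 9, 2019; August 10, 2019

Every event lands on a Wednesday or Friday or Saturday (gaps cycle 2, 1, 4, 2, 1, 4).
So the schedule is: every Wednesday, Friday and Saturday.
The following Friday is August 9, 2019.
Next Saturday: August 10, 2019.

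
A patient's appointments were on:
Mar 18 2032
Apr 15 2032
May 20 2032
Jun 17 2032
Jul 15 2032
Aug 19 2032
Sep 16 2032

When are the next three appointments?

These are Thursdays at 28- or 35-day spacing (28, 35, 28, 28, 35, 28).
The pattern: 3rd Thursday of the month.
October 2032 — 3rd Thursday is Oct 21 2032.
3rd Thursday of November 2032: Nov 18 2032.
3rd Thursday of December 2032: Dec 16 2032.

Oct 21 2032, Nov 18 2032, Dec 16 2032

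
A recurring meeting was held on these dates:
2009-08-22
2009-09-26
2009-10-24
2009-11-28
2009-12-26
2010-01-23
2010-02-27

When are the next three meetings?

Gaps: 35, 28, 35, 28, 28, 35 days — a mix of 28 and 35. Every date is a Saturday.
Each is the 4th Saturday of its month.
March 2010 — 4th Saturday is 2010-03-27.
4th Saturday of April 2010: 2010-04-24.
4th Saturday of May 2010: 2010-05-22.

2010-03-27, 2010-04-24, 2010-05-22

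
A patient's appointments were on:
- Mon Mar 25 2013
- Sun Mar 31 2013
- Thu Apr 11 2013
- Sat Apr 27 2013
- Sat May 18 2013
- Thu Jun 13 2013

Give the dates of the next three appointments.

Intervals are 6, 11, 16, 21, 26 days — an arithmetic progression with common difference 5.
Next gap: 31 days. Thu Jun 13 2013 + 31 days = Sun Jul 14 2013.
Next gap: 36 days. Sun Jul 14 2013 + 36 days = Mon Aug 19 2013.
Next gap: 41 days. Mon Aug 19 2013 + 41 days = Sun Sep 29 2013.

Sun Jul 14 2013, Mon Aug 19 2013, Sun Sep 29 2013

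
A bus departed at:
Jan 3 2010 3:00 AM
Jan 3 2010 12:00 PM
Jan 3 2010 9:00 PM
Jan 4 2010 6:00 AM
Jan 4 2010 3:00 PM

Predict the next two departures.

Gaps: 9, 9, 9, 9 hours — each event is 9 hours after the previous one.
Jan 4 2010 3:00 PM + 9 h = Jan 5 2010 12:00 AM.
Jan 5 2010 12:00 AM + 9 h = Jan 5 2010 9:00 AM.

Jan 5 2010 12:00 AM, Jan 5 2010 9:00 AM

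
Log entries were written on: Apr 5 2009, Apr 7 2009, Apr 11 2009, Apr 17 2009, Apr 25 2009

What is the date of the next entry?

Gaps: 2, 4, 6, 8 days — each gap is 2 larger than the previous one.
Next gap: 10 days. Apr 25 2009 + 10 days = May 5 2009.

May 5 2009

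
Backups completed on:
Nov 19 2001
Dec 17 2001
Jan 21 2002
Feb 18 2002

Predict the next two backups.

Gaps: 28, 35, 28 days — a mix of 28 and 35. Every date is a Monday.
Each is the 3rd Monday of its month.
3rd Monday of March 2002: Mar 18 2002.
3rd Monday of April 2002: Apr 15 2002.

Mar 18 2002, Apr 15 2002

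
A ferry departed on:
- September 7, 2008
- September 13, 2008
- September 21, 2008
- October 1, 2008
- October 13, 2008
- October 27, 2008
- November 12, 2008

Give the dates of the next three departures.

Gaps: 6, 8, 10, 12, 14, 16 days — each gap is 2 larger than the previous one.
Next gap: 18 days. November 12, 2008 + 18 days = November 30, 2008.
Next gap: 20 days. November 30, 2008 + 20 days = December 20, 2008.
Next gap: 22 days. December 20, 2008 + 22 days = January 11, 2009.

November 30, 2008; December 20, 2008; January 11, 2009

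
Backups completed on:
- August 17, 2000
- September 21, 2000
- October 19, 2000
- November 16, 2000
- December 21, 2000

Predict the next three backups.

These are Thursdays at 28- or 35-day spacing (35, 28, 28, 35).
The pattern: 3rd Thursday of the month.
3rd Thursday of January 2001: January 18, 2001.
February 2001 — 3rd Thursday is February 15, 2001.
March 2001 — 3rd Thursday is March 15, 2001.

January 18, 2001; February 15, 2001; March 15, 2001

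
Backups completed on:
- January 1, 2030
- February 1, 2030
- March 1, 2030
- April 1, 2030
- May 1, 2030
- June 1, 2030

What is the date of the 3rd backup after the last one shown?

September 1, 2030

Each date is the 1st; the gaps (31, 28, 31, 30, 31) track the month lengths.
The rule is the 1st of each month.
July 2030: July 1, 2030.
August 2030: August 1, 2030.
September 2030: September 1, 2030.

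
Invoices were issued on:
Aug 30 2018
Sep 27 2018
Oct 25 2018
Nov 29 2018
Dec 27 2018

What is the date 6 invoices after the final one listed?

All Thursdays; the gaps (28, 28, 35, 28) vary with month length.
This is the last Thursday of each month.
January 2019 ends with Thursday Jan 31 2019.
February 2019 ends with Thursday Feb 28 2019.
Last Thursday of March 2019: Mar 28 2019.
Last Thursday of April 2019: Apr 25 2019.
Last Thursday of May 2019: May 30 2019.
June 2019 ends with Thursday Jun 27 2019.

Jun 27 2019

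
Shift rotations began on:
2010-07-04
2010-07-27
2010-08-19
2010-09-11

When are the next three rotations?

2010-10-04, 2010-10-27, 2010-11-19

Gaps between consecutive events: 23, 23, 23 days — a constant 23-day interval.
2010-09-11 + 23 days = 2010-10-04.
2010-10-04 + 23 days = 2010-10-27.
2010-10-27 + 23 days = 2010-11-19.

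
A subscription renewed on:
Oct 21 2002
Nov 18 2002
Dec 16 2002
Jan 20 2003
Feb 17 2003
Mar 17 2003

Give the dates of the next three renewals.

All dates are Mondays, 28, 28, 35, 28, 28 days apart.
Specifically, the 3rd Monday of each month.
3rd Monday of April 2003: Apr 21 2003.
3rd Monday of May 2003: May 19 2003.
June 2003 — 3rd Monday is Jun 16 2003.

Apr 21 2003, May 19 2003, Jun 16 2003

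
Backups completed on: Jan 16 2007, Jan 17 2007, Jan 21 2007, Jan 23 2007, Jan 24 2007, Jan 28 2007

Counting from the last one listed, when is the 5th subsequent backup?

Gaps: 1, 4, 2, 1, 4 days — not constant, but cyclic with period 3.
The events fall on every Tuesday, Wednesday and Sunday.
The following Tuesday is Jan 30 2007.
Next Wednesday: Jan 31 2007.
Next Sunday: Feb 4 2007.
The following Tuesday is Feb 6 2007.
The following Wednesday is Feb 7 2007.

Feb 7 2007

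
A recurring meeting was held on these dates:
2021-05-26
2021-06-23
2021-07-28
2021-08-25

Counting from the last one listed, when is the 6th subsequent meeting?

2022-02-23

These are Wednesdays at 28- or 35-day spacing (28, 35, 28).
The pattern: 4th Wednesday of the month.
4th Wednesday of September 2021: 2021-09-22.
4th Wednesday of October 2021: 2021-10-27.
4th Wednesday of November 2021: 2021-11-24.
4th Wednesday of December 2021: 2021-12-22.
January 2022 — 4th Wednesday is 2022-01-26.
February 2022 — 4th Wednesday is 2022-02-23.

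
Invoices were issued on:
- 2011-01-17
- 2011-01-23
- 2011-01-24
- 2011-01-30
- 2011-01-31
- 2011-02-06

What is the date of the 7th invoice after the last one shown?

The gap pattern 6, 1, 6, 1, 6 repeats every 2 events.
These are the Mondays and Sundays of each week.
The following Monday is 2011-02-07.
The following Sunday is 2011-02-13.
The following Monday is 2011-02-14.
Next Sunday: 2011-02-20.
Next Monday: 2011-02-21.
Next Sunday: 2011-02-27.
Next Monday: 2011-02-28.

2011-02-28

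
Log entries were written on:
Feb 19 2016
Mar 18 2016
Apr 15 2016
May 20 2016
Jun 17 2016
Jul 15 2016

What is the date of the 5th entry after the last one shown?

Dec 16 2016

These are Fridays at 28- or 35-day spacing (28, 28, 35, 28, 28).
The pattern: 3rd Friday of the month.
3rd Friday of August 2016: Aug 19 2016.
September 2016 — 3rd Friday is Sep 16 2016.
October 2016 — 3rd Friday is Oct 21 2016.
November 2016 — 3rd Friday is Nov 18 2016.
3rd Friday of December 2016: Dec 16 2016.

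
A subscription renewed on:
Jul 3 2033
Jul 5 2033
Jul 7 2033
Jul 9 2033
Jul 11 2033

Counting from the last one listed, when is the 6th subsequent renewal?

Jul 23 2033

Every event comes 2 days after the last (2, 2, 2, 2).
Jul 11 2033 + 2 days = Jul 13 2033.
Jul 13 2033 + 2 days = Jul 15 2033.
Jul 15 2033 + 2 days = Jul 17 2033.
Jul 17 2033 + 2 days = Jul 19 2033.
Jul 19 2033 + 2 days = Jul 21 2033.
Jul 21 2033 + 2 days = Jul 23 2033.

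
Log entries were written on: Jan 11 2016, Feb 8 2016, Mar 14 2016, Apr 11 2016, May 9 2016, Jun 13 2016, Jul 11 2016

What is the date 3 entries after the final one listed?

Oct 10 2016

All dates are Mondays, 28, 35, 28, 28, 35, 28 days apart.
Specifically, the 2nd Monday of each month.
August 2016 — 2nd Monday is Aug 8 2016.
September 2016 — 2nd Monday is Sep 12 2016.
2nd Monday of October 2016: Oct 10 2016.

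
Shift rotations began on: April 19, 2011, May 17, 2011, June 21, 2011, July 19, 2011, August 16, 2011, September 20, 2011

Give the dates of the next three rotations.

All dates are Tuesdays, 28, 35, 28, 28, 35 days apart.
Specifically, the 3rd Tuesday of each month.
October 2011 — 3rd Tuesday is October 18, 2011.
3rd Tuesday of November 2011: November 15, 2011.
December 2011 — 3rd Tuesday is December 20, 2011.

October 18, 2011; November 15, 2011; December 20, 2011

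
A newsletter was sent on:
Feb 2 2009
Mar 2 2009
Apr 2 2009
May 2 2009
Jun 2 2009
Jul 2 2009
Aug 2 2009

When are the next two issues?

Gaps: 28, 31, 30, 31, 30, 31 days — not constant. Every event is on the 2nd of the month.
Pattern: the 2nd of each month.
September 2009: Sep 2 2009.
October 2009: Oct 2 2009.

Sep 2 2009, Oct 2 2009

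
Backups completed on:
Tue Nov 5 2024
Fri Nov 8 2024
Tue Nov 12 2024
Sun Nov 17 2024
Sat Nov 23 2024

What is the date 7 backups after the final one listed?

Intervals are 3, 4, 5, 6 days — an arithmetic progression with common difference 1.
Next gap: 7 days. Sat Nov 23 2024 + 7 days = Sat Nov 30 2024.
Next gap: 8 days. Sat Nov 30 2024 + 8 days = Sun Dec 8 2024.
Next gap: 9 days. Sun Dec 8 2024 + 9 days = Tue Dec 17 2024.
Next gap: 10 days. Tue Dec 17 2024 + 10 days = Fri Dec 27 2024.
Next gap: 11 days. Fri Dec 27 2024 + 11 days = Tue Jan 7 2025.
Next gap: 12 days. Tue Jan 7 2025 + 12 days = Sun Jan 19 2025.
Next gap: 13 days. Sun Jan 19 2025 + 13 days = Sat Feb 1 2025.

Sat Feb 1 2025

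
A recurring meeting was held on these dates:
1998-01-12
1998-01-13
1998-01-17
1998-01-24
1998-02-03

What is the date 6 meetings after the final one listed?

The spacing grows by 3 each time: 1, 4, 7, 10 days.
Next gap: 13 days. 1998-02-03 + 13 days = 1998-02-16.
Next gap: 16 days. 1998-02-16 + 16 days = 1998-03-04.
Next gap: 19 days. 1998-03-04 + 19 days = 1998-03-23.
Next gap: 22 days. 1998-03-23 + 22 days = 1998-04-14.
Next gap: 25 days. 1998-04-14 + 25 days = 1998-05-09.
Next gap: 28 days. 1998-05-09 + 28 days = 1998-06-06.

1998-06-06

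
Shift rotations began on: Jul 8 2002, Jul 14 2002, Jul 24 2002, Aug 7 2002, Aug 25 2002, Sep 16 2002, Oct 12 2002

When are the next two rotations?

Nov 11 2002, Dec 15 2002

Gaps: 6, 10, 14, 18, 22, 26 days — each gap is 4 larger than the previous one.
Next gap: 30 days. Oct 12 2002 + 30 days = Nov 11 2002.
Next gap: 34 days. Nov 11 2002 + 34 days = Dec 15 2002.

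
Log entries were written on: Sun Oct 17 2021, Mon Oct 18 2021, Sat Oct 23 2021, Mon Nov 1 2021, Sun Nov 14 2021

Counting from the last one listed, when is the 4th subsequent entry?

Mon Feb 14 2022

Gaps: 1, 5, 9, 13 days — each gap is 4 larger than the previous one.
Next gap: 17 days. Sun Nov 14 2021 + 17 days = Wed Dec 1 2021.
Next gap: 21 days. Wed Dec 1 2021 + 21 days = Wed Dec 22 2021.
Next gap: 25 days. Wed Dec 22 2021 + 25 days = Sun Jan 16 2022.
Next gap: 29 days. Sun Jan 16 2022 + 29 days = Mon Feb 14 2022.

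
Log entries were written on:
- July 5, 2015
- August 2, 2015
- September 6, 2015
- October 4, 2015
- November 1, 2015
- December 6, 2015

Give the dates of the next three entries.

January 3, 2016; February 7, 2016; March 6, 2016

These are Sundays at 28- or 35-day spacing (28, 35, 28, 28, 35).
The pattern: 1st Sunday of the month.
January 2016 — 1st Sunday is January 3, 2016.
1st Sunday of February 2016: February 7, 2016.
1st Sunday of March 2016: March 6, 2016.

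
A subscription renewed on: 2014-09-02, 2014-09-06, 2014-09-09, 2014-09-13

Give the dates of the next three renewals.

Gaps: 4, 3, 4 days — not constant, but cyclic with period 2.
The events fall on every Tuesday and Saturday.
The following Tuesday is 2014-09-16.
Next Saturday: 2014-09-20.
The following Tuesday is 2014-09-23.

2014-09-16, 2014-09-20, 2014-09-23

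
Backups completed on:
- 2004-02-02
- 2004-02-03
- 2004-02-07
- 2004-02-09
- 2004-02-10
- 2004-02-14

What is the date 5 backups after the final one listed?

2004-02-24

Gaps: 1, 4, 2, 1, 4 days — not constant, but cyclic with period 3.
The events fall on every Monday, Tuesday and Saturday.
Next Monday: 2004-02-16.
Next Tuesday: 2004-02-17.
Next Saturday: 2004-02-21.
Next Monday: 2004-02-23.
The following Tuesday is 2004-02-24.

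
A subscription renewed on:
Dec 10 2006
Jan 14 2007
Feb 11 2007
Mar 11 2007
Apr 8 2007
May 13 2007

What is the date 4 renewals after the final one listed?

Sep 9 2007

All dates are Sundays, 35, 28, 28, 28, 35 days apart.
Specifically, the 2nd Sunday of each month.
June 2007 — 2nd Sunday is Jun 10 2007.
July 2007 — 2nd Sunday is Jul 8 2007.
August 2007 — 2nd Sunday is Aug 12 2007.
September 2007 — 2nd Sunday is Sep 9 2007.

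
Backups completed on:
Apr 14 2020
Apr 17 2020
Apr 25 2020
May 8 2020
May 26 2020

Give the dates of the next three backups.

Jun 18 2020, Jul 16 2020, Aug 18 2020

The spacing grows by 5 each time: 3, 8, 13, 18 days.
Next gap: 23 days. May 26 2020 + 23 days = Jun 18 2020.
Next gap: 28 days. Jun 18 2020 + 28 days = Jul 16 2020.
Next gap: 33 days. Jul 16 2020 + 33 days = Aug 18 2020.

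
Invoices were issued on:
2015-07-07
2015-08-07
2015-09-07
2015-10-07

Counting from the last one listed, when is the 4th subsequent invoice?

2016-02-07

Each date is the 7th; the gaps (31, 31, 30) track the month lengths.
The rule is the 7th of each month.
November 2015: 2015-11-07.
December 2015: 2015-12-07.
Next: January 2016 → 2016-01-07.
Next: February 2016 → 2016-02-07.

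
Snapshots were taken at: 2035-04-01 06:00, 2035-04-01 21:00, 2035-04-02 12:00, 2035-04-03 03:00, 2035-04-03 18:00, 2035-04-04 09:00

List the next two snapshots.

2035-04-05 00:00, 2035-04-05 15:00

Gaps: 15, 15, 15, 15, 15 hours — each event is 15 hours after the previous one.
2035-04-04 09:00 + 15 h = 2035-04-05 00:00.
2035-04-05 00:00 + 15 h = 2035-04-05 15:00.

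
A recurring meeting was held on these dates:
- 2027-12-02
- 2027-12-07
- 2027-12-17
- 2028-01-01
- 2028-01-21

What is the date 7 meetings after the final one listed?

Gaps: 5, 10, 15, 20 days — each gap is 5 larger than the previous one.
Next gap: 25 days. 2028-01-21 + 25 days = 2028-02-15.
Next gap: 30 days. 2028-02-15 + 30 days = 2028-03-16.
Next gap: 35 days. 2028-03-16 + 35 days = 2028-04-20.
Next gap: 40 days. 2028-04-20 + 40 days = 2028-05-30.
Next gap: 45 days. 2028-05-30 + 45 days = 2028-07-14.
Next gap: 50 days. 2028-07-14 + 50 days = 2028-09-02.
Next gap: 55 days. 2028-09-02 + 55 days = 2028-10-27.

2028-10-27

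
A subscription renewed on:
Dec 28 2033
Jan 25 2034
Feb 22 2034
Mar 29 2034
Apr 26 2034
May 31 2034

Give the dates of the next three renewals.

Jun 28 2034, Jul 26 2034, Aug 30 2034

These are Wednesdays with 28, 28, 35, 28, 35-day gaps.
Each is the final Wednesday of its month — Mar 29 2034 is past the 28th, so '4th Wednesday' doesn't fit.
Last Wednesday of June 2034: Jun 28 2034.
Last Wednesday of July 2034: Jul 26 2034.
August 2034 ends with Wednesday Aug 30 2034.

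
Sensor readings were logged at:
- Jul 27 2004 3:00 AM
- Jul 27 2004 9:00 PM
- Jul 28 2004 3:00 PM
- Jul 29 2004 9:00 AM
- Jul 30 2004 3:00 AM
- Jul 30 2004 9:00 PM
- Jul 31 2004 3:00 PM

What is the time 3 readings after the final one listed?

The interval is a steady 18 hours (18, 18, 18, 18, 18, 18).
Jul 31 2004 3:00 PM + 18 h = Aug 1 2004 9:00 AM.
Aug 1 2004 9:00 AM + 18 h = Aug 2 2004 3:00 AM.
Aug 2 2004 3:00 AM + 18 h = Aug 2 2004 9:00 PM.

Aug 2 2004 9:00 PM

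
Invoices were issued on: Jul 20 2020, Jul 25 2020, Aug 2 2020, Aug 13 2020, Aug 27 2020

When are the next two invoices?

Sep 13 2020, Oct 3 2020

Intervals are 5, 8, 11, 14 days — an arithmetic progression with common difference 3.
Next gap: 17 days. Aug 27 2020 + 17 days = Sep 13 2020.
Next gap: 20 days. Sep 13 2020 + 20 days = Oct 3 2020.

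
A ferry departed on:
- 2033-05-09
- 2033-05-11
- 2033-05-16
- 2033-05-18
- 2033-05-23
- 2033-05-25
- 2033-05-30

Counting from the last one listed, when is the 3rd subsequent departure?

2033-06-08

Every event lands on a Monday or Wednesday (gaps cycle 2, 5, 2, 5, 2, 5).
So the schedule is: every Monday and Wednesday.
The following Wednesday is 2033-06-01.
Next Monday: 2033-06-06.
Next Wednesday: 2033-06-08.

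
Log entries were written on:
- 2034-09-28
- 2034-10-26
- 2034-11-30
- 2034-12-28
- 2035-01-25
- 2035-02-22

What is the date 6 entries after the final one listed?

2035-08-30

All Thursdays; the gaps (28, 35, 28, 28, 28) vary with month length.
This is the last Thursday of each month.
March 2035 ends with Thursday 2035-03-29.
Last Thursday of April 2035: 2035-04-26.
May 2035 ends with Thursday 2035-05-31.
Last Thursday of June 2035: 2035-06-28.
July 2035 ends with Thursday 2035-07-26.
August 2035 ends with Thursday 2035-08-30.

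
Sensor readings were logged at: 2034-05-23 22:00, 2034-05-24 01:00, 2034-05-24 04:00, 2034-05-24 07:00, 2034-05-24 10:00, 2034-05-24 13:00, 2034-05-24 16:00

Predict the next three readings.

2034-05-24 19:00, 2034-05-24 22:00, 2034-05-25 01:00

The interval is a steady 3 hours (3, 3, 3, 3, 3, 3).
2034-05-24 16:00 + 3 h = 2034-05-24 19:00.
2034-05-24 19:00 + 3 h = 2034-05-24 22:00.
2034-05-24 22:00 + 3 h = 2034-05-25 01:00.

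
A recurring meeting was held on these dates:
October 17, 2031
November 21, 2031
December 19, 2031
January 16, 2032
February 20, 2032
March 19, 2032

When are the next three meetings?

Gaps: 35, 28, 28, 35, 28 days — a mix of 28 and 35. Every date is a Friday.
Each is the 3rd Friday of its month.
April 2032 — 3rd Friday is April 16, 2032.
May 2032 — 3rd Friday is May 21, 2032.
3rd Friday of June 2032: June 18, 2032.

April 16, 2032; May 21, 2032; June 18, 2032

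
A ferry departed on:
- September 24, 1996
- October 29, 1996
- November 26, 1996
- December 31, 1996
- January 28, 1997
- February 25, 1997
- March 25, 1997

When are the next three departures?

April 29, 1997; May 27, 1997; June 24, 1997

Every date is a Tuesday; gaps 35, 28, 35, 28, 28, 28 days.
Each is the last Tuesday of its month (at least one falls on the 29th or later, ruling out '4th Tuesday').
Last Tuesday of April 1997: April 29, 1997.
May 1997 ends with Tuesday May 27, 1997.
Last Tuesday of June 1997: June 24, 1997.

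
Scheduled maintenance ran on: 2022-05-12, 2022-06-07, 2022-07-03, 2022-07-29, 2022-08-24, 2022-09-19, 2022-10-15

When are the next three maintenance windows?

2022-11-10, 2022-12-06, 2023-01-01

The spacing is 26, 26, 26, 26, 26, 26 days — always 26 days.
2022-10-15 + 26 days = 2022-11-10.
2022-11-10 + 26 days = 2022-12-06.
2022-12-06 + 26 days = 2023-01-01.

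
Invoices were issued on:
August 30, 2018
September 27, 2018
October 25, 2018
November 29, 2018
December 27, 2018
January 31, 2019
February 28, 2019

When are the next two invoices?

March 28, 2019; April 25, 2019

All Thursdays; the gaps (28, 28, 35, 28, 35, 28) vary with month length.
This is the last Thursday of each month.
March 2019 ends with Thursday March 28, 2019.
Last Thursday of April 2019: April 25, 2019.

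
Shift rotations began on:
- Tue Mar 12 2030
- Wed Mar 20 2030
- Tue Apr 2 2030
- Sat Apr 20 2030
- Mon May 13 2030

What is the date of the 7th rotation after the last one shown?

The spacing grows by 5 each time: 8, 13, 18, 23 days.
Next gap: 28 days. Mon May 13 2030 + 28 days = Mon Jun 10 2030.
Next gap: 33 days. Mon Jun 10 2030 + 33 days = Sat Jul 13 2030.
Next gap: 38 days. Sat Jul 13 2030 + 38 days = Tue Aug 20 2030.
Next gap: 43 days. Tue Aug 20 2030 + 43 days = Wed Oct 2 2030.
Next gap: 48 days. Wed Oct 2 2030 + 48 days = Tue Nov 19 2030.
Next gap: 53 days. Tue Nov 19 2030 + 53 days = Sat Jan 11 2031.
Next gap: 58 days. Sat Jan 11 2031 + 58 days = Mon Mar 10 2031.

Mon Mar 10 2031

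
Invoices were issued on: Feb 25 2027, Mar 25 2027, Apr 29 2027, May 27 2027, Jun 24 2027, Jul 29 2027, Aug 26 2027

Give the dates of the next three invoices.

Sep 30 2027, Oct 28 2027, Nov 25 2027

These are Thursdays with 28, 35, 28, 28, 35, 28-day gaps.
Each is the final Thursday of its month — Apr 29 2027 is past the 28th, so '4th Thursday' doesn't fit.
September 2027 ends with Thursday Sep 30 2027.
October 2027 ends with Thursday Oct 28 2027.
Last Thursday of November 2027: Nov 25 2027.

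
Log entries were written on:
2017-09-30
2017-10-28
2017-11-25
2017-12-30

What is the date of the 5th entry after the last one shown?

2018-05-26

All Saturdays; the gaps (28, 28, 35) vary with month length.
This is the last Saturday of each month.
January 2018 ends with Saturday 2018-01-27.
February 2018 ends with Saturday 2018-02-24.
March 2018 ends with Saturday 2018-03-31.
April 2018 ends with Saturday 2018-04-28.
May 2018 ends with Saturday 2018-05-26.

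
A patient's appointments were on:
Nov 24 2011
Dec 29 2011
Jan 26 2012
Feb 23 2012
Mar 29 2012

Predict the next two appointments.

Apr 26 2012, May 31 2012

These are Thursdays with 35, 28, 28, 35-day gaps.
Each is the final Thursday of its month — Dec 29 2011 is past the 28th, so '4th Thursday' doesn't fit.
April 2012 ends with Thursday Apr 26 2012.
May 2012 ends with Thursday May 31 2012.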